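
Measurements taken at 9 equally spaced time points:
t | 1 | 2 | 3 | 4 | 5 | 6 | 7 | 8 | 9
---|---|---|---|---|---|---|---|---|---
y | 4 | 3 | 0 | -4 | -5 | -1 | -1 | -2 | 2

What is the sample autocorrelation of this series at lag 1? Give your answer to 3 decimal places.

Mean ȳ = (4 + 3 + 0 − 4 − 5 − 1 − 1 − 2 + 2)/9 = -0.4444
Numerator Σ_{t=1}^{8}(y_t−ȳ)(y_{t+1}−ȳ) = 31.3580
Denominator Σ(y_t−ȳ)² = 74.2222
r_1 = 31.3580 / 74.2222 = 0.422

0.422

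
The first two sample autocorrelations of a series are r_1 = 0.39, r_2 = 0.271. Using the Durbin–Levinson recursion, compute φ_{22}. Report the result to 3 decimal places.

0.140

φ_{22} = (r_2 − r_1²) / (1 − r_1²)
r_1² = (0.39)² = 0.1521
Numerator = 0.271 − 0.1521 = 0.1189; denominator = 1 − 0.1521 = 0.8479
φ_{22} = 0.1189 / 0.8479 = 0.140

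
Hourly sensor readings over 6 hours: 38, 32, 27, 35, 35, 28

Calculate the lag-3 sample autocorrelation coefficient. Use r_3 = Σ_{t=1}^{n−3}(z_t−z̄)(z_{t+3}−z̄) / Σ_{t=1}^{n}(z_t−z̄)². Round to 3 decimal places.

0.398

Mean z̄ = (38 + 32 + 27 + 35 + 35 + 28)/6 = 32.5000
Deviations from mean: 5.5000, -0.5000, -5.5000, 2.5000, 2.5000, -4.5000
Σ(z_t−z̄)(z_{t+3}−z̄) = (13.7500) + (-1.2500) + (24.7500) = 37.2500
Denominator Σ(z_t−z̄)² = 93.5000
r_3 = 37.2500 / 93.5000 = 0.398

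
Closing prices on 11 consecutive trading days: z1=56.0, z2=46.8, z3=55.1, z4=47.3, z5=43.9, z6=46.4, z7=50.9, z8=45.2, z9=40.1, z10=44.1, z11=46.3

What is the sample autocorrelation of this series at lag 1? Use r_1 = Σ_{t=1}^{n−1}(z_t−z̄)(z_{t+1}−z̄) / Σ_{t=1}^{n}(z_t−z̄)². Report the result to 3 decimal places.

0.115

Mean z̄ = (56.0 + 46.8 + 55.1 + 47.3 + 43.9 + 46.4 + 50.9 + 45.2 + 40.1 + 44.1 + 46.3)/11 = 47.4636
Numerator Σ_{t=1}^{10}(z_t−z̄)(z_{t+1}−z̄) = 26.3087
Denominator Σ(z_t−z̄)² = 229.3055
r_1 = 26.3087 / 229.3055 = 0.115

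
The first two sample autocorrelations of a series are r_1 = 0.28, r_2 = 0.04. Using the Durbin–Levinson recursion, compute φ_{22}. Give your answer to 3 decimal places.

-0.042

φ_{22} = (r_2 − r_1²) / (1 − r_1²)
r_1² = (0.28)² = 0.0784
Numerator = 0.04 − 0.0784 = -0.0384; denominator = 1 − 0.0784 = 0.9216
φ_{22} = -0.0384 / 0.9216 = -0.042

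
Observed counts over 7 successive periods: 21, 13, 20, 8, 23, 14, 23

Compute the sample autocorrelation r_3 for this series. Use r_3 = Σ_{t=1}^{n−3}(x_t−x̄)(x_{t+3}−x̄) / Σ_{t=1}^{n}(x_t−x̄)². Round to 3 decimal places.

Mean x̄ = (21 + 13 + 20 + 8 + 23 + 14 + 23)/7 = 17.4286
Deviations from mean: 3.5714, -4.4286, 2.5714, -9.4286, 5.5714, -3.4286, 5.5714
Σ(x_t−x̄)(x_{t+3}−x̄) = (-33.6735) + (-24.6735) + (-8.8163) + (-52.5306) = -119.6939
Denominator Σ(x_t−x̄)² = 201.7143
r_3 = -119.6939 / 201.7143 = -0.593

-0.593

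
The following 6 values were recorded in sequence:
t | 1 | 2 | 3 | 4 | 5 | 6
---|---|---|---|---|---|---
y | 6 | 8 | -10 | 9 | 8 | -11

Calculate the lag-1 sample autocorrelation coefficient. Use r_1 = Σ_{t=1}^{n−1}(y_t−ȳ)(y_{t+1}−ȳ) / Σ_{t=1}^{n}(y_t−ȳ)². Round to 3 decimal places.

Mean ȳ = (6 + 8 − 10 + 9 + 8 − 11)/6 = 1.6667
Deviations from mean: 4.3333, 6.3333, -11.6667, 7.3333, 6.3333, -12.6667
Σ(y_t−ȳ)(y_{t+1}−ȳ) = (27.4444) + (-73.8889) + (-85.5556) + (46.4444) + (-80.2222) = -165.7778
Denominator Σ(y_t−ȳ)² = 449.3333
r_1 = -165.7778 / 449.3333 = -0.369

-0.369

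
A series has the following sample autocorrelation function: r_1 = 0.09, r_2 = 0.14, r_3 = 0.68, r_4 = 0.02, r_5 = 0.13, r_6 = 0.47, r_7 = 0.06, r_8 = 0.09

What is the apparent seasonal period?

3

The largest autocorrelation is r_3 = 0.68, with a weaker echo at lag 6 (0.47); the remaining lags stay at or below 0.14.
The dominant spike at lag 3 indicates a seasonal period of 3.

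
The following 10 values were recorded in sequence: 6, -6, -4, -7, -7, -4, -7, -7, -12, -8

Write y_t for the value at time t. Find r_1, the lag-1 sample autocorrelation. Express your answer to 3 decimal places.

Mean ȳ = (6 − 6 − 4 − 7 − 7 − 4 − 7 − 7 − 12 − 8)/10 = -5.6000
Numerator Σ_{t=1}^{9}(y_t−ȳ)(y_{t+1}−ȳ) = 16.2400
Denominator Σ(y_t−ȳ)² = 194.4000
r_1 = 16.2400 / 194.4000 = 0.084

0.084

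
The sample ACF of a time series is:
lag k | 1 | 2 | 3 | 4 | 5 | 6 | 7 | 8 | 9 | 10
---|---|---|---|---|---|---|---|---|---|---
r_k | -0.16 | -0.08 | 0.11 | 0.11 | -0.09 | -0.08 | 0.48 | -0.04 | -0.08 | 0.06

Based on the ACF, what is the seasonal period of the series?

7

The largest autocorrelation is r_7 = 0.48; the remaining lags stay at or below 0.11.
The dominant spike at lag 7 indicates a seasonal period of 7.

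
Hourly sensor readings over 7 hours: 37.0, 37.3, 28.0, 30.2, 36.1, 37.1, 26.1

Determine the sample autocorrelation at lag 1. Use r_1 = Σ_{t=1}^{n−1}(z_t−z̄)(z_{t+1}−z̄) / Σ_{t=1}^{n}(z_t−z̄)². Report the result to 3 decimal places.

-0.106

Mean z̄ = (37.0 + 37.3 + 28.0 + 30.2 + 36.1 + 37.1 + 26.1)/7 = 33.1143
Numerator Σ_{t=1}^{6}(z_t−z̄)(z_{t+1}−z̄) = -14.9959
Denominator Σ(z_t−z̄)² = 141.2686
r_1 = -14.9959 / 141.2686 = -0.106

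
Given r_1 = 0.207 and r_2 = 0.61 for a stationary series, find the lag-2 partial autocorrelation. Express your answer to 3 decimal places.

0.593

φ_{22} = (r_2 − r_1²) / (1 − r_1²)
r_1² = (0.207)² = 0.042849
Numerator = 0.61 − 0.0428 = 0.5672; denominator = 1 − 0.0428 = 0.9572
φ_{22} = 0.5672 / 0.9572 = 0.593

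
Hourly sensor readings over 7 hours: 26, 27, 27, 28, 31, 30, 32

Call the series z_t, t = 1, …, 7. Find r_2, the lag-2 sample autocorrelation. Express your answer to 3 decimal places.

0.272

Mean z̄ = (26 + 27 + 27 + 28 + 31 + 30 + 32)/7 = 28.7143
Deviations from mean: -2.7143, -1.7143, -1.7143, -0.7143, 2.2857, 1.2857, 3.2857
Numerator Σ_{t=1}^{5}(z_t−z̄)(z_{t+2}−z̄) = 8.5510
Denominator Σ(z_t−z̄)² = 31.4286
r_2 = 8.5510 / 31.4286 = 0.272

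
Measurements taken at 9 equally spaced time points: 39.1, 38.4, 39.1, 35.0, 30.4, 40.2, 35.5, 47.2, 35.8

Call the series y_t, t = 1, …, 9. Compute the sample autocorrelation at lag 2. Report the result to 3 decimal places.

Mean ȳ = (39.1 + 38.4 + 39.1 + 35.0 + 30.4 + 40.2 + 35.5 + 47.2 + 35.8)/9 = 37.8556
Σ(y_t−ȳ)(y_{t+2}−ȳ) = (1.5486) + (-1.5547) + (-9.2780) + (-6.6947) + (17.5620) + (21.9075) + (4.8420) = 28.3327
Denominator Σ(y_t−ȳ)² = 169.7222
r_2 = 28.3327 / 169.7222 = 0.167

0.167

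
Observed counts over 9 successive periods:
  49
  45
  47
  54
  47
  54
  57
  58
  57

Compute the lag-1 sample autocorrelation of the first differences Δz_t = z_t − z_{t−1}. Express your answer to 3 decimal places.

First differences Δz: -4, 2, 7, -7, 7, 3, 1, -1
Mean of differences = 1.0000
Numerator Σ(Δz_t−Δz̄)(Δz_{t+1}−Δz̄) = -83.0000
Denominator Σ(Δz_t−Δz̄)² = 170.0000
r_1(Δz) = -83.0000 / 170.0000 = -0.488

-0.488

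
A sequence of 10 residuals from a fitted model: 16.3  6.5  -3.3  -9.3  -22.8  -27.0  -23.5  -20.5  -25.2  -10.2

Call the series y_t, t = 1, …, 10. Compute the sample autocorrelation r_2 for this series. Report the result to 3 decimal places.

0.284

Mean ȳ = (16.3 + 6.5 − 3.3 − 9.3 − 22.8 − 27.0 − 23.5 − 20.5 − 25.2 − 10.2)/10 = -11.9000
Numerator Σ_{t=1}^{8}(y_t−ȳ)(y_{t+2}−ȳ) = 553.3200
Denominator Σ(y_t−ȳ)² = 1949.6400
r_2 = 553.3200 / 1949.6400 = 0.284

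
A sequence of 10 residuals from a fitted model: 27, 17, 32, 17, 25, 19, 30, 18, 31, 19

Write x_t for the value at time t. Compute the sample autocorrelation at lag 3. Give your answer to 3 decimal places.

Mean x̄ = (27 + 17 + 32 + 17 + 25 + 19 + 30 + 18 + 31 + 19)/10 = 23.5000
Numerator Σ_{t=1}^{7}(x_t−x̄)(x_{t+3}−x̄) = -184.2500
Denominator Σ(x_t−x̄)² = 340.5000
r_3 = -184.2500 / 340.5000 = -0.541

-0.541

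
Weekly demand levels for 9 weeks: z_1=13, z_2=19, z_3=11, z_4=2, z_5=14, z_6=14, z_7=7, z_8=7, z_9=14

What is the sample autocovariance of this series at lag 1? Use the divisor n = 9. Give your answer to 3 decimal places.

-1.043

Mean z̄ = (13 + 19 + 11 + 2 + 14 + 14 + 7 + 7 + 14)/9 = 11.2222
Σ_{t=1}^{8}(z_t−z̄)(z_{t+1}−z̄) = -9.3827
γ_1 = -9.3827 / 9 = -1.043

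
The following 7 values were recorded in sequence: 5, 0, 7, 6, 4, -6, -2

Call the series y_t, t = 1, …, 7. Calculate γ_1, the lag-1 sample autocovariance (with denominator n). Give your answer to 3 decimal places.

4.000

Mean ȳ = (5 + 0 + 7 + 6 + 4 − 6 − 2)/7 = 2.0000
Deviations: 3.0000, -2.0000, 5.0000, 4.0000, 2.0000, -8.0000, -4.0000
Σ_{t=1}^{6}(y_t−ȳ)(y_{t+1}−ȳ) = 28.0000
γ_1 = 28.0000 / 7 = 4.000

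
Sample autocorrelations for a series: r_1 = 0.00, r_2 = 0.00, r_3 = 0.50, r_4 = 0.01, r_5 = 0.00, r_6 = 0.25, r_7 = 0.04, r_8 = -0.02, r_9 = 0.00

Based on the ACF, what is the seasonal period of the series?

3

The largest autocorrelation is r_3 = 0.50, with a weaker echo at lag 6 (0.25); the remaining lags stay at or below 0.04.
The dominant spike at lag 3 indicates a seasonal period of 3.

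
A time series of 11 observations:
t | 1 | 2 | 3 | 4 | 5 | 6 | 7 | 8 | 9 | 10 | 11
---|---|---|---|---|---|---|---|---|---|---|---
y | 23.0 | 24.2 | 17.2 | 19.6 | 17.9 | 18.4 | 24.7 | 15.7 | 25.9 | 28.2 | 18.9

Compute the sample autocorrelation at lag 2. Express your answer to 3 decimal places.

Mean ȳ = (23.0 + 24.2 + 17.2 + 19.6 + 17.9 + 18.4 + 24.7 + 15.7 + 25.9 + 28.2 + 18.9)/11 = 21.2455
Numerator Σ_{t=1}^{9}(y_t−ȳ)(y_{t+2}−ȳ) = -22.9250
Denominator Σ(y_t−ȳ)² = 168.3873
r_2 = -22.9250 / 168.3873 = -0.136

-0.136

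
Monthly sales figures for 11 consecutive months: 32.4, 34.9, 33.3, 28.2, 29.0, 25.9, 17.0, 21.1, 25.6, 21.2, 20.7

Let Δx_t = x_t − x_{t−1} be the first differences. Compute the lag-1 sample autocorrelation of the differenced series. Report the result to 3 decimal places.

First differences Δx: 2.5, -1.6, -5.1, 0.8, -3.1, -8.9, 4.1, 4.5, -4.4, -0.5
Mean of differences = -1.1700
Numerator Σ(Δx_t−Δx̄)(Δx_{t+1}−Δx̄) = -27.8479
Denominator Σ(Δx_t−Δx̄)² = 167.2610
r_1(Δx) = -27.8479 / 167.2610 = -0.166

-0.166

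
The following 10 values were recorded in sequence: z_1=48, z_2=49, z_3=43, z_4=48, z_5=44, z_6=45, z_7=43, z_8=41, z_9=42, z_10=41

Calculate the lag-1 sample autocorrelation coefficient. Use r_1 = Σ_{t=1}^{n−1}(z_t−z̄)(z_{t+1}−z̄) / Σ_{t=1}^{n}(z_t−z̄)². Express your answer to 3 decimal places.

Mean z̄ = (48 + 49 + 43 + 48 + 44 + 45 + 43 + 41 + 42 + 41)/10 = 44.4000
Numerator Σ_{t=1}^{9}(z_t−z̄)(z_{t+1}−z̄) = 23.6400
Denominator Σ(z_t−z̄)² = 80.4000
r_1 = 23.6400 / 80.4000 = 0.294

0.294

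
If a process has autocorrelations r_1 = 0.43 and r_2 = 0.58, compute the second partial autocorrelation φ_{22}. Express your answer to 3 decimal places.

0.485

φ_{22} = (r_2 − r_1²) / (1 − r_1²)
r_1² = (0.43)² = 0.1849
Numerator = 0.58 − 0.1849 = 0.3951; denominator = 1 − 0.1849 = 0.8151
φ_{22} = 0.3951 / 0.8151 = 0.485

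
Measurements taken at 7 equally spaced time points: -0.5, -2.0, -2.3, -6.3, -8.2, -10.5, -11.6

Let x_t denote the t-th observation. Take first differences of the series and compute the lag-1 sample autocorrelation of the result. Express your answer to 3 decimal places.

-0.379

First differences Δx: -1.5, -0.3, -4.0, -1.9, -2.3, -1.1
Mean of differences = -1.8500
Numerator Σ(Δx_t−Δx̄)(Δx_{t+1}−Δx̄) = -2.9975
Denominator Σ(Δx_t−Δx̄)² = 7.9150
r_1(Δx) = -2.9975 / 7.9150 = -0.379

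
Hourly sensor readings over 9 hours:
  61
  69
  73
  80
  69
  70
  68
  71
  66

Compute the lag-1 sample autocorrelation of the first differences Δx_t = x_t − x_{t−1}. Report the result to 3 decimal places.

First differences Δx: 8, 4, 7, -11, 1, -2, 3, -5
Mean of differences = 0.6250
Numerator Σ(Δx_t−Δx̄)(Δx_{t+1}−Δx̄) = -52.6406
Denominator Σ(Δx_t−Δx̄)² = 285.8750
r_1(Δx) = -52.6406 / 285.8750 = -0.184

-0.184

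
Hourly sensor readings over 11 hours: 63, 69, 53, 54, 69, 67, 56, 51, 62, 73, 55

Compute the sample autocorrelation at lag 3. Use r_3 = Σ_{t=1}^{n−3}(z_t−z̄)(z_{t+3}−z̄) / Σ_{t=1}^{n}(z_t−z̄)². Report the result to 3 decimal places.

-0.062

Mean z̄ = (63 + 69 + 53 + 54 + 69 + 67 + 56 + 51 + 62 + 73 + 55)/11 = 61.0909
Numerator Σ_{t=1}^{8}(z_t−z̄)(z_{t+3}−z̄) = -36.2975
Denominator Σ(z_t−z̄)² = 586.9091
r_3 = -36.2975 / 586.9091 = -0.062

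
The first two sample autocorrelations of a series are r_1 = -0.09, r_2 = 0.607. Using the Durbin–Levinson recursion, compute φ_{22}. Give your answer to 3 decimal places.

0.604

φ_{22} = (r_2 − r_1²) / (1 − r_1²)
r_1² = (-0.09)² = 0.0081
Numerator = 0.607 − 0.0081 = 0.5989; denominator = 1 − 0.0081 = 0.9919
φ_{22} = 0.5989 / 0.9919 = 0.604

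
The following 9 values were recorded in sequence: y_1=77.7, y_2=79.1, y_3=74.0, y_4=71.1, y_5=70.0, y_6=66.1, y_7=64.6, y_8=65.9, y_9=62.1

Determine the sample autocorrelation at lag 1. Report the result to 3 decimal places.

0.659

Mean ȳ = (77.7 + 79.1 + 74.0 + 71.1 + 70.0 + 66.1 + 64.6 + 65.9 + 62.1)/9 = 70.0667
Numerator Σ_{t=1}^{8}(y_t−ȳ)(y_{t+1}−ȳ) = 186.4022
Denominator Σ(y_t−ȳ)² = 282.8600
r_1 = 186.4022 / 282.8600 = 0.659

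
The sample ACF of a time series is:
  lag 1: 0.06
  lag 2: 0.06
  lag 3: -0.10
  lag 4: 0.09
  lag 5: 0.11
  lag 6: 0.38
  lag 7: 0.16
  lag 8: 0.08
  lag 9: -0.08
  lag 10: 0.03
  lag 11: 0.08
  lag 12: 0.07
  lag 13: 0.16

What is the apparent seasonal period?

The largest autocorrelation is r_6 = 0.38; the remaining lags stay at or below 0.16.
The dominant spike at lag 6 indicates a seasonal period of 6.

6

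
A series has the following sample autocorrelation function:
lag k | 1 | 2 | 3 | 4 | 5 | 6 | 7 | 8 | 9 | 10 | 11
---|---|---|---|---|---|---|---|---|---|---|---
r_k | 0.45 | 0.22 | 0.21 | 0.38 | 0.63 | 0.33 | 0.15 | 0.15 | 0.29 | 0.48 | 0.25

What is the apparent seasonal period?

The largest autocorrelation is r_5 = 0.63, with a weaker echo at lag 10 (0.48); the remaining lags stay at or below 0.45. The elevated value at lag 1 (0.45), dropping to 0.22 at lag 2, reflects decaying short-term dependence rather than seasonality.
The dominant spike at lag 5 indicates a seasonal period of 5.

5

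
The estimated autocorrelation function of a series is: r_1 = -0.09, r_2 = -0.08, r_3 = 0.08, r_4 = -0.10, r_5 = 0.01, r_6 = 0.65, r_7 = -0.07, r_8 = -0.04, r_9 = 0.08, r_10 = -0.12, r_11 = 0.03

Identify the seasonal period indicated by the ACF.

6

The largest autocorrelation is r_6 = 0.65; the remaining lags stay at or below 0.08.
The dominant spike at lag 6 indicates a seasonal period of 6.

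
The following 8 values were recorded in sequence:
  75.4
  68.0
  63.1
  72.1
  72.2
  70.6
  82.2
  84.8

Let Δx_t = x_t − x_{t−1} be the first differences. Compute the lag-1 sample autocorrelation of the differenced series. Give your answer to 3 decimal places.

First differences Δx: -7.4, -4.9, 9.0, 0.1, -1.6, 11.6, 2.6
Mean of differences = 1.3429
Numerator Σ(Δx_t−Δx̄)(Δx_{t+1}−Δx̄) = -16.3718
Denominator Σ(Δx_t−Δx̄)² = 291.0371
r_1(Δx) = -16.3718 / 291.0371 = -0.056

-0.056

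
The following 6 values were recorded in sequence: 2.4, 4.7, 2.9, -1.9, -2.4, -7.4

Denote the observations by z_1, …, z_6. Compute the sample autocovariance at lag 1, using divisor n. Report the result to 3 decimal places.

7.096

Mean z̄ = (2.4 + 4.7 + 2.9 − 1.9 − 2.4 − 7.4)/6 = -0.2833
Σ_{t=1}^{5}(z_t−z̄)(z_{t+1}−z̄) = 42.5747
γ_1 = 42.5747 / 6 = 7.096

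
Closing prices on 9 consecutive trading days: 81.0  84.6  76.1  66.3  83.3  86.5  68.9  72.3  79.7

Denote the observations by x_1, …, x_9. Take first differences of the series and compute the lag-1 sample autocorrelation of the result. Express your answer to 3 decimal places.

First differences Δx: 3.6, -8.5, -9.8, 17.0, 3.2, -17.6, 3.4, 7.4
Mean of differences = -0.1625
Numerator Σ(Δx_t−Δx̄)(Δx_{t+1}−Δx̄) = -152.5252
Denominator Σ(Δx_t−Δx̄)² = 856.3588
r_1(Δx) = -152.5252 / 856.3588 = -0.178

-0.178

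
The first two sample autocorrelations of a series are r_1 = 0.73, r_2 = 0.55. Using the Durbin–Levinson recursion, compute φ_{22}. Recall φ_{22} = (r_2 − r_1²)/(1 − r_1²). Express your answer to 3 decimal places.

0.037

φ_{22} = (r_2 − r_1²) / (1 − r_1²)
r_1² = (0.73)² = 0.5329
Numerator = 0.55 − 0.5329 = 0.0171; denominator = 1 − 0.5329 = 0.4671
φ_{22} = 0.0171 / 0.4671 = 0.037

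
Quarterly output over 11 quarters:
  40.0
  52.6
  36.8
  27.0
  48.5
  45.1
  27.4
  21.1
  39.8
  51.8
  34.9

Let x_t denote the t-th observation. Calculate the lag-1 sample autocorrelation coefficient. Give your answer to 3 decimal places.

0.031

Mean x̄ = (40.0 + 52.6 + 36.8 + 27.0 + 48.5 + 45.1 + 27.4 + 21.1 + 39.8 + 51.8 + 34.9)/11 = 38.6364
Numerator Σ_{t=1}^{10}(x_t−x̄)(x_{t+1}−x̄) = 33.8905
Denominator Σ(x_t−x̄)² = 1097.0655
r_1 = 33.8905 / 1097.0655 = 0.031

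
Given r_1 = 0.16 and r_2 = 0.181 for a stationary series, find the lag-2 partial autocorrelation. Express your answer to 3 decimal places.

φ_{22} = (r_2 − r_1²) / (1 − r_1²)
r_1² = (0.16)² = 0.0256
Numerator = 0.181 − 0.0256 = 0.1554; denominator = 1 − 0.0256 = 0.9744
φ_{22} = 0.1554 / 0.9744 = 0.159

0.159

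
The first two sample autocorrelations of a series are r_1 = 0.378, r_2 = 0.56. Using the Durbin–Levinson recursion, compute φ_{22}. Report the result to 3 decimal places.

φ_{22} = (r_2 − r_1²) / (1 − r_1²)
r_1² = (0.378)² = 0.142884
Numerator = 0.56 − 0.1429 = 0.4171; denominator = 1 − 0.1429 = 0.8571
φ_{22} = 0.4171 / 0.8571 = 0.487

0.487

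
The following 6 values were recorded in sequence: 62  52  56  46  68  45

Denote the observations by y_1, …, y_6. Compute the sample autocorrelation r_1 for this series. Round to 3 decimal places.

-0.684

Mean ȳ = (62 + 52 + 56 + 46 + 68 + 45)/6 = 54.8333
Deviations from mean: 7.1667, -2.8333, 1.1667, -8.8333, 13.1667, -9.8333
Σ(y_t−ȳ)(y_{t+1}−ȳ) = (-20.3056) + (-3.3056) + (-10.3056) + (-116.3056) + (-129.4722) = -279.6944
Denominator Σ(y_t−ȳ)² = 408.8333
r_1 = -279.6944 / 408.8333 = -0.684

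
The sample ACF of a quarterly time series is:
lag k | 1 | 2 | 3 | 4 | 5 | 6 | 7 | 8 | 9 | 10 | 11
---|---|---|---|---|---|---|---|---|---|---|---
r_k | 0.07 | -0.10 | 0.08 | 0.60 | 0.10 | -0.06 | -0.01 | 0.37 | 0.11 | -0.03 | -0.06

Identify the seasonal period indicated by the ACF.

4

The largest autocorrelation is r_4 = 0.60, with a weaker echo at lag 8 (0.37); the remaining lags stay at or below 0.11.
The dominant spike at lag 4 indicates a seasonal period of 4.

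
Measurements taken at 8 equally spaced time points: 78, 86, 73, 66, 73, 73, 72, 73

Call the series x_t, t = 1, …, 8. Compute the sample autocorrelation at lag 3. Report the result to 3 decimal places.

Mean x̄ = (78 + 86 + 73 + 66 + 73 + 73 + 72 + 73)/8 = 74.2500
Deviations from mean: 3.7500, 11.7500, -1.2500, -8.2500, -1.2500, -1.2500, -2.2500, -1.2500
Σ(x_t−x̄)(x_{t+3}−x̄) = (-30.9375) + (-14.6875) + (1.5625) + (18.5625) + (1.5625) = -23.9375
Denominator Σ(x_t−x̄)² = 231.5000
r_3 = -23.9375 / 231.5000 = -0.103

-0.103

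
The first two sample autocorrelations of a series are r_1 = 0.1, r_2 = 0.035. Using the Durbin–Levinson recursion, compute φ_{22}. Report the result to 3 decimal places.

0.025

φ_{22} = (r_2 − r_1²) / (1 − r_1²)
r_1² = (0.1)² = 0.01
Numerator = 0.035 − 0.0100 = 0.0250; denominator = 1 − 0.0100 = 0.9900
φ_{22} = 0.0250 / 0.9900 = 0.025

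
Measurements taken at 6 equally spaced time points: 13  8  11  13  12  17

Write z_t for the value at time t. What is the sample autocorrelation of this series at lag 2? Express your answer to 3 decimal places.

-0.005

Mean z̄ = (13 + 8 + 11 + 13 + 12 + 17)/6 = 12.3333
Numerator Σ_{t=1}^{4}(z_t−z̄)(z_{t+2}−z̄) = -0.2222
Denominator Σ(z_t−z̄)² = 43.3333
r_2 = -0.2222 / 43.3333 = -0.005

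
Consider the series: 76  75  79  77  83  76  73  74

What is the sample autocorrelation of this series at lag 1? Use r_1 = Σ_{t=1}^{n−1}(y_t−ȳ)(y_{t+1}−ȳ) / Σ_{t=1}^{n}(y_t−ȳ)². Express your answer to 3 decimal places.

0.118

Mean ȳ = (76 + 75 + 79 + 77 + 83 + 76 + 73 + 74)/8 = 76.6250
Σ(y_t−ȳ)(y_{t+1}−ȳ) = (1.0156) + (-3.8594) + (0.8906) + (2.3906) + (-3.9844) + (2.2656) + (9.5156) = 8.2344
Denominator Σ(y_t−ȳ)² = 69.8750
r_1 = 8.2344 / 69.8750 = 0.118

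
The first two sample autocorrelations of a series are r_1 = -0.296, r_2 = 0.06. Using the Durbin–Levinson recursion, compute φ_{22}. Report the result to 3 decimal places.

φ_{22} = (r_2 − r_1²) / (1 − r_1²)
r_1² = (-0.296)² = 0.087616
Numerator = 0.06 − 0.0876 = -0.0276; denominator = 1 − 0.0876 = 0.9124
φ_{22} = -0.0276 / 0.9124 = -0.030

-0.030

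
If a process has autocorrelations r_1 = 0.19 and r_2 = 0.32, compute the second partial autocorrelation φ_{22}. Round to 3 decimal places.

0.295

φ_{22} = (r_2 − r_1²) / (1 − r_1²)
r_1² = (0.19)² = 0.0361
Numerator = 0.32 − 0.0361 = 0.2839; denominator = 1 − 0.0361 = 0.9639
φ_{22} = 0.2839 / 0.9639 = 0.295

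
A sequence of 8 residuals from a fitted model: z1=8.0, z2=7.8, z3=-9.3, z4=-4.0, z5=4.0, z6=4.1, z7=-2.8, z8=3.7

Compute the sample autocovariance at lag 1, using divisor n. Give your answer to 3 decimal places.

Mean z̄ = (8.0 + 7.8 − 9.3 − 4.0 + 4.0 + 4.1 − 2.8 + 3.7)/8 = 1.4375
Deviations: 6.5625, 6.3625, -10.7375, -5.4375, 2.5625, 2.6625, -4.2375, 2.2625
Σ_{t=1}^{7}(z_t−z̄)(z_{t+1}−z̄) = 3.8411
γ_1 = 3.8411 / 8 = 0.480

0.480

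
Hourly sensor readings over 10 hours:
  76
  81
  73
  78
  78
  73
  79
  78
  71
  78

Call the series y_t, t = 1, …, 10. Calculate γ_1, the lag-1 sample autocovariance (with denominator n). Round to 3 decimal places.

Mean ȳ = (76 + 81 + 73 + 78 + 78 + 73 + 79 + 78 + 71 + 78)/10 = 76.5000
Σ_{t=1}^{9}(y_t−ȳ)(y_{t+1}−ȳ) = -47.7500
γ_1 = -47.7500 / 10 = -4.775

-4.775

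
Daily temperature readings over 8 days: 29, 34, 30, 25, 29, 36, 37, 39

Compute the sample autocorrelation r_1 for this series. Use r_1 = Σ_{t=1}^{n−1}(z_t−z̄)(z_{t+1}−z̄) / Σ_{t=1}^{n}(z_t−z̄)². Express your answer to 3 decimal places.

Mean z̄ = (29 + 34 + 30 + 25 + 29 + 36 + 37 + 39)/8 = 32.3750
Deviations from mean: -3.3750, 1.6250, -2.3750, -7.3750, -3.3750, 3.6250, 4.6250, 6.6250
Σ(z_t−z̄)(z_{t+1}−z̄) = (-5.4844) + (-3.8594) + (17.5156) + (24.8906) + (-12.2344) + (16.7656) + (30.6406) = 68.2344
Denominator Σ(z_t−z̄)² = 163.8750
r_1 = 68.2344 / 163.8750 = 0.416

0.416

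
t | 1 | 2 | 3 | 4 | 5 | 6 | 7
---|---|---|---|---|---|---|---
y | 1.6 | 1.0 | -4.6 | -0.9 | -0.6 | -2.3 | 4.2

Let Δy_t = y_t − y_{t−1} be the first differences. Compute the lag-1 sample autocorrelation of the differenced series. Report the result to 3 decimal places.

First differences Δy: -0.6, -5.6, 3.7, 0.3, -1.7, 6.5
Mean of differences = 0.4333
Numerator Σ(Δy_t−Δȳ)(Δy_{t+1}−Δȳ) = -26.5678
Denominator Σ(Δy_t−Δȳ)² = 89.5133
r_1(Δy) = -26.5678 / 89.5133 = -0.297

-0.297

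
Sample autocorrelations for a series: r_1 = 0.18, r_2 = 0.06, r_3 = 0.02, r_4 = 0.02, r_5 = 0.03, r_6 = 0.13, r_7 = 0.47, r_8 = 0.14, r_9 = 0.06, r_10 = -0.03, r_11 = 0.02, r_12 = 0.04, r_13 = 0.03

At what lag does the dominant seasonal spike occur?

The largest autocorrelation is r_7 = 0.47; the remaining lags stay at or below 0.18.
The dominant spike at lag 7 indicates a seasonal period of 7.

7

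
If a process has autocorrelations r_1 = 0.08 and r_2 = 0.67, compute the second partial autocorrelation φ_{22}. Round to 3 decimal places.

0.668

φ_{22} = (r_2 − r_1²) / (1 − r_1²)
r_1² = (0.08)² = 0.0064
Numerator = 0.67 − 0.0064 = 0.6636; denominator = 1 − 0.0064 = 0.9936
φ_{22} = 0.6636 / 0.9936 = 0.668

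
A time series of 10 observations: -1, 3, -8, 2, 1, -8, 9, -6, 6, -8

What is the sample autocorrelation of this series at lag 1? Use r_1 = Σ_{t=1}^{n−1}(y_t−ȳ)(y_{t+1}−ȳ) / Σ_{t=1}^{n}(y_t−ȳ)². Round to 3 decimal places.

Mean ȳ = (-1 + 3 − 8 + 2 + 1 − 8 + 9 − 6 + 6 − 8)/10 = -1.0000
Numerator Σ_{t=1}^{9}(y_t−ȳ)(y_{t+1}−ȳ) = -261.0000
Denominator Σ(y_t−ȳ)² = 350.0000
r_1 = -261.0000 / 350.0000 = -0.746

-0.746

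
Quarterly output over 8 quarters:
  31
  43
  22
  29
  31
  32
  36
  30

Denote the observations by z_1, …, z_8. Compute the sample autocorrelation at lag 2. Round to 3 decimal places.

Mean z̄ = (31 + 43 + 22 + 29 + 31 + 32 + 36 + 30)/8 = 31.7500
Deviations from mean: -0.7500, 11.2500, -9.7500, -2.7500, -0.7500, 0.2500, 4.2500, -1.7500
Σ(z_t−z̄)(z_{t+2}−z̄) = (7.3125) + (-30.9375) + (7.3125) + (-0.6875) + (-3.1875) + (-0.4375) = -20.6250
Denominator Σ(z_t−z̄)² = 251.5000
r_2 = -20.6250 / 251.5000 = -0.082

-0.082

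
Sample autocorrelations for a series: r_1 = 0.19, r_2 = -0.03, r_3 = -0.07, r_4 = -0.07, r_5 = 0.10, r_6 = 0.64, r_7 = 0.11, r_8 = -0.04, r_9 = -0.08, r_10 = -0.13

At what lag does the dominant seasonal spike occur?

6

The largest autocorrelation is r_6 = 0.64; the remaining lags stay at or below 0.19.
The dominant spike at lag 6 indicates a seasonal period of 6.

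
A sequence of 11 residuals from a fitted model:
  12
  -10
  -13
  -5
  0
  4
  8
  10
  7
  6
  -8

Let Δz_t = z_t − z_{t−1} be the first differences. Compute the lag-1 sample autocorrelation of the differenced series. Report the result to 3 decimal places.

0.210

First differences Δz: -22, -3, 8, 5, 4, 4, 2, -3, -1, -14
Mean of differences = -2.0000
Numerator Σ(Δz_t−Δz̄)(Δz_{t+1}−Δz̄) = 165.0000
Denominator Σ(Δz_t−Δz̄)² = 784.0000
r_1(Δz) = 165.0000 / 784.0000 = 0.210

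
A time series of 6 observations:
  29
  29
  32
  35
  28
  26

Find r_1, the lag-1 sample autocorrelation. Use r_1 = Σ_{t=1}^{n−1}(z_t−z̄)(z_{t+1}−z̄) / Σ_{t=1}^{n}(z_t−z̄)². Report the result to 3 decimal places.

0.150

Mean z̄ = (29 + 29 + 32 + 35 + 28 + 26)/6 = 29.8333
Σ(z_t−z̄)(z_{t+1}−z̄) = (0.6944) + (-1.8056) + (11.1944) + (-9.4722) + (7.0278) = 7.6389
Denominator Σ(z_t−z̄)² = 50.8333
r_1 = 7.6389 / 50.8333 = 0.150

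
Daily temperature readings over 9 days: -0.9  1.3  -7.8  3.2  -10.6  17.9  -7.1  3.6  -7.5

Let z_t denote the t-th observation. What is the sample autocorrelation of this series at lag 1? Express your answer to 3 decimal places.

Mean z̄ = (-0.9 + 1.3 − 7.8 + 3.2 − 10.6 + 17.9 − 7.1 + 3.6 − 7.5)/9 = -0.8778
Numerator Σ_{t=1}^{8}(z_t−z̄)(z_{t+1}−z̄) = -439.9116
Denominator Σ(z_t−z̄)² = 619.0356
r_1 = -439.9116 / 619.0356 = -0.711

-0.711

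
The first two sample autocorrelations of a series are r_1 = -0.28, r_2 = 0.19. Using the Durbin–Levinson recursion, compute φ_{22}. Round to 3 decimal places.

0.121

φ_{22} = (r_2 − r_1²) / (1 − r_1²)
r_1² = (-0.28)² = 0.0784
Numerator = 0.19 − 0.0784 = 0.1116; denominator = 1 − 0.0784 = 0.9216
φ_{22} = 0.1116 / 0.9216 = 0.121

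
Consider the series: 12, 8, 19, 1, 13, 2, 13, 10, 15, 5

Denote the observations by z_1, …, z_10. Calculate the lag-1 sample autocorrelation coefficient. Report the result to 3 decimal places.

-0.673

Mean z̄ = (12 + 8 + 19 + 1 + 13 + 2 + 13 + 10 + 15 + 5)/10 = 9.8000
Numerator Σ_{t=1}^{9}(z_t−z̄)(z_{t+1}−z̄) = -202.8400
Denominator Σ(z_t−z̄)² = 301.6000
r_1 = -202.8400 / 301.6000 = -0.673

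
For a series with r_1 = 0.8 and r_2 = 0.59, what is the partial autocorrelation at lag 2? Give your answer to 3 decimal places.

-0.139

φ_{22} = (r_2 − r_1²) / (1 − r_1²)
r_1² = (0.8)² = 0.64
Numerator = 0.59 − 0.6400 = -0.0500; denominator = 1 − 0.6400 = 0.3600
φ_{22} = -0.0500 / 0.3600 = -0.139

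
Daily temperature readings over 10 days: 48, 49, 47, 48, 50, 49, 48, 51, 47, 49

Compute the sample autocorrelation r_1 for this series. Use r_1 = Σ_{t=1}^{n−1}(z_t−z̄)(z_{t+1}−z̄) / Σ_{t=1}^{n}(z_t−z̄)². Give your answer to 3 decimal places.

-0.442

Mean z̄ = (48 + 49 + 47 + 48 + 50 + 49 + 48 + 51 + 47 + 49)/10 = 48.6000
Numerator Σ_{t=1}^{9}(z_t−z̄)(z_{t+1}−z̄) = -6.3600
Denominator Σ(z_t−z̄)² = 14.4000
r_1 = -6.3600 / 14.4000 = -0.442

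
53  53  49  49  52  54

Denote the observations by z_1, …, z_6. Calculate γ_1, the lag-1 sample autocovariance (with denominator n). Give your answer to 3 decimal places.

0.870

Mean z̄ = (53 + 53 + 49 + 49 + 52 + 54)/6 = 51.6667
Deviations: 1.3333, 1.3333, -2.6667, -2.6667, 0.3333, 2.3333
Σ_{t=1}^{5}(z_t−z̄)(z_{t+1}−z̄) = 5.2222
γ_1 = 5.2222 / 6 = 0.870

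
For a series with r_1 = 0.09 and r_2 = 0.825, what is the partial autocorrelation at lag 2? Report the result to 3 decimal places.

0.824

φ_{22} = (r_2 − r_1²) / (1 − r_1²)
r_1² = (0.09)² = 0.0081
Numerator = 0.825 − 0.0081 = 0.8169; denominator = 1 − 0.0081 = 0.9919
φ_{22} = 0.8169 / 0.9919 = 0.824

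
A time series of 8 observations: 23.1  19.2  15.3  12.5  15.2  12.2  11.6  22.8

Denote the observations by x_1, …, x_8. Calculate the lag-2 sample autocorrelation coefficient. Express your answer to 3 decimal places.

Mean x̄ = (23.1 + 19.2 + 15.3 + 12.5 + 15.2 + 12.2 + 11.6 + 22.8)/8 = 16.4875
Deviations from mean: 6.6125, 2.7125, -1.1875, -3.9875, -1.2875, -4.2875, -4.8875, 6.3125
Numerator Σ_{t=1}^{6}(x_t−x̄)(x_{t+2}−x̄) = -20.8153
Denominator Σ(x_t−x̄)² = 152.1688
r_2 = -20.8153 / 152.1688 = -0.137

-0.137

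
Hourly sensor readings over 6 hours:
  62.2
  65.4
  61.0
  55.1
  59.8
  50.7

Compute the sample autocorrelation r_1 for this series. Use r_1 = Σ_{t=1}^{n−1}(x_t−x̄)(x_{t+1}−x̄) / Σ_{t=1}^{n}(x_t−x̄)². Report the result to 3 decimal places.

0.111

Mean x̄ = (62.2 + 65.4 + 61.0 + 55.1 + 59.8 + 50.7)/6 = 59.0333
Deviations from mean: 3.1667, 6.3667, 1.9667, -3.9333, 0.7667, -8.3333
Σ(x_t−x̄)(x_{t+1}−x̄) = (20.1611) + (12.5211) + (-7.7356) + (-3.0156) + (-6.3889) = 15.5422
Denominator Σ(x_t−x̄)² = 139.9333
r_1 = 15.5422 / 139.9333 = 0.111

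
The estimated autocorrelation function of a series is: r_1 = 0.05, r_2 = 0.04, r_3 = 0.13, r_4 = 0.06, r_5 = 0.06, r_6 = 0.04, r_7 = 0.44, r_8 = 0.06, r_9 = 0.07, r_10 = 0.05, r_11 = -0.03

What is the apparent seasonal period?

The largest autocorrelation is r_7 = 0.44; the remaining lags stay at or below 0.13.
The dominant spike at lag 7 indicates a seasonal period of 7.

7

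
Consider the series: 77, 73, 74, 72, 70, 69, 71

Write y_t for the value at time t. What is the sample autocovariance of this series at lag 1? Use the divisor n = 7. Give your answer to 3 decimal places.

2.356

Mean ȳ = (77 + 73 + 74 + 72 + 70 + 69 + 71)/7 = 72.2857
Deviations: 4.7143, 0.7143, 1.7143, -0.2857, -2.2857, -3.2857, -1.2857
Σ_{t=1}^{6}(y_t−ȳ)(y_{t+1}−ȳ) = 16.4898
γ_1 = 16.4898 / 7 = 2.356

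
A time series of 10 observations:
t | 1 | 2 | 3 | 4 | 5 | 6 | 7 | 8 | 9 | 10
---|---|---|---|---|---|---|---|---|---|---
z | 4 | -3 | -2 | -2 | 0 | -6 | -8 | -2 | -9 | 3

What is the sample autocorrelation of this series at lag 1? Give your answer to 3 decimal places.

Mean z̄ = (4 − 3 − 2 − 2 + 0 − 6 − 8 − 2 − 9 + 3)/10 = -2.5000
Numerator Σ_{t=1}^{9}(z_t−z̄)(z_{t+1}−z̄) = -33.2500
Denominator Σ(z_t−z̄)² = 164.5000
r_1 = -33.2500 / 164.5000 = -0.202

-0.202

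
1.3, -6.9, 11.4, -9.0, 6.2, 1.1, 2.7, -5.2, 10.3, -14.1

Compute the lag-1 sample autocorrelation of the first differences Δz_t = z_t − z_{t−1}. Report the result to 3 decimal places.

-0.721

First differences Δz: -8.2, 18.3, -20.4, 15.2, -5.1, 1.6, -7.9, 15.5, -24.4
Mean of differences = -1.7111
Numerator Σ(Δz_t−Δz̄)(Δz_{t+1}−Δz̄) = -1405.9268
Denominator Σ(Δz_t−Δz̄)² = 1949.5689
r_1(Δz) = -1405.9268 / 1949.5689 = -0.721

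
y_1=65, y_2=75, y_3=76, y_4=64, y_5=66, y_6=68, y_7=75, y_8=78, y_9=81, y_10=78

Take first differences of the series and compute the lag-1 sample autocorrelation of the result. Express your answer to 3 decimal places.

First differences Δy: 10, 1, -12, 2, 2, 7, 3, 3, -3
Mean of differences = 1.4444
Numerator Σ(Δy_t−Δȳ)(Δy_{t+1}−Δȳ) = 2.2469
Denominator Σ(Δy_t−Δȳ)² = 310.2222
r_1(Δy) = 2.2469 / 310.2222 = 0.007

0.007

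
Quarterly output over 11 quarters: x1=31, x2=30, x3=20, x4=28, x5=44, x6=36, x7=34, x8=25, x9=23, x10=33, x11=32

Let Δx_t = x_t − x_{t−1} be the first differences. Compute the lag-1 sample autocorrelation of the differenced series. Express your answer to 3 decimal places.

First differences Δx: -1, -10, 8, 16, -8, -2, -9, -2, 10, -1
Mean of differences = 0.1000
Numerator Σ(Δx_t−Δx̄)(Δx_{t+1}−Δx̄) = -48.3100
Denominator Σ(Δx_t−Δx̄)² = 674.9000
r_1(Δx) = -48.3100 / 674.9000 = -0.072

-0.072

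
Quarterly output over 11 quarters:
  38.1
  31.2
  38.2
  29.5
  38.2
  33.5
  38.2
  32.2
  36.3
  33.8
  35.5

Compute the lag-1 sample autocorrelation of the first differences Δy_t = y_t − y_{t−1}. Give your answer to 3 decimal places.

-0.890

First differences Δy: -6.9, 7.0, -8.7, 8.7, -4.7, 4.7, -6.0, 4.1, -2.5, 1.7
Mean of differences = -0.2600
Numerator Σ(Δy_t−Δȳ)(Δy_{t+1}−Δȳ) = -314.5616
Denominator Σ(Δy_t−Δȳ)² = 353.4440
r_1(Δy) = -314.5616 / 353.4440 = -0.890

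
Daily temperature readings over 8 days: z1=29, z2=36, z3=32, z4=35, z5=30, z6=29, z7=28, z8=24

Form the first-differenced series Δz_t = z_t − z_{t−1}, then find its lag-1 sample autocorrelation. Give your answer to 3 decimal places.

First differences Δz: 7, -4, 3, -5, -1, -1, -4
Mean of differences = -0.7143
Numerator Σ(Δz_t−Δz̄)(Δz_{t+1}−Δz̄) = -51.2245
Denominator Σ(Δz_t−Δz̄)² = 113.4286
r_1(Δz) = -51.2245 / 113.4286 = -0.452

-0.452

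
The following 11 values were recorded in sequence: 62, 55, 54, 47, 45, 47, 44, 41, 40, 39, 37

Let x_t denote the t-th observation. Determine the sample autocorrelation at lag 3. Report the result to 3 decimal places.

0.123

Mean x̄ = (62 + 55 + 54 + 47 + 45 + 47 + 44 + 41 + 40 + 39 + 37)/11 = 46.4545
Numerator Σ_{t=1}^{8}(x_t−x̄)(x_{t+3}−x̄) = 73.1074
Denominator Σ(x_t−x̄)² = 596.7273
r_3 = 73.1074 / 596.7273 = 0.123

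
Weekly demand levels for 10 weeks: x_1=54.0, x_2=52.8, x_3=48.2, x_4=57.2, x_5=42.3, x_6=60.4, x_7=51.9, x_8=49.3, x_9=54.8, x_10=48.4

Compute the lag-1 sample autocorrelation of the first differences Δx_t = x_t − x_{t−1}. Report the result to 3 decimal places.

-0.775

First differences Δx: -1.2, -4.6, 9.0, -14.9, 18.1, -8.5, -2.6, 5.5, -6.4
Mean of differences = -0.6222
Numerator Σ(Δx_t−Δx̄)(Δx_{t+1}−Δx̄) = -620.0627
Denominator Σ(Δx_t−Δx̄)² = 799.9556
r_1(Δx) = -620.0627 / 799.9556 = -0.775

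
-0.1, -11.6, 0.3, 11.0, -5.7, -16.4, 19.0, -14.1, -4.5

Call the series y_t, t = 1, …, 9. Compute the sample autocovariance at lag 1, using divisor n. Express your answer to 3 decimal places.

Mean ȳ = (-0.1 − 11.6 + 0.3 + 11.0 − 5.7 − 16.4 + 19.0 − 14.1 − 4.5)/9 = -2.4556
Σ_{t=1}^{8}(y_t−ȳ)(y_{t+1}−ȳ) = -533.2920
γ_1 = -533.2920 / 9 = -59.255

-59.255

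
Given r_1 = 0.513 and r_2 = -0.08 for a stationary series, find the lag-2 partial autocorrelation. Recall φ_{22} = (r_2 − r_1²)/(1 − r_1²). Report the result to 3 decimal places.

-0.466

φ_{22} = (r_2 − r_1²) / (1 − r_1²)
r_1² = (0.513)² = 0.263169
Numerator = -0.08 − 0.2632 = -0.3432; denominator = 1 − 0.2632 = 0.7368
φ_{22} = -0.3432 / 0.7368 = -0.466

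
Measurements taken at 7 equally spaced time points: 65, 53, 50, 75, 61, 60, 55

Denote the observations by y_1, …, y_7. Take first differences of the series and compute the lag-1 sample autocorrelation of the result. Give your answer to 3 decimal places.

First differences Δy: -12, -3, 25, -14, -1, -5
Mean of differences = -1.6667
Numerator Σ(Δy_t−Δȳ)(Δy_{t+1}−Δȳ) = -361.1111
Denominator Σ(Δy_t−Δȳ)² = 983.3333
r_1(Δy) = -361.1111 / 983.3333 = -0.367

-0.367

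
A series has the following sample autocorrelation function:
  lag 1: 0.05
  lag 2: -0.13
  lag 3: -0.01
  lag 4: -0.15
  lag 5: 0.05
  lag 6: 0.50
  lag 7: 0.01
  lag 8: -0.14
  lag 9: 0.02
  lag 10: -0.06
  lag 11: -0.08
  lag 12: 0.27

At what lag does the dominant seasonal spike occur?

6

The largest autocorrelation is r_6 = 0.50, with a weaker echo at lag 12 (0.27); the remaining lags stay at or below 0.05.
The dominant spike at lag 6 indicates a seasonal period of 6.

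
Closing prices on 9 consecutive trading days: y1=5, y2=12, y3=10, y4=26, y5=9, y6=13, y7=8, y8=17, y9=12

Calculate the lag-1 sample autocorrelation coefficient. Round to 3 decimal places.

-0.342

Mean ȳ = (5 + 12 + 10 + 26 + 9 + 13 + 8 + 17 + 12)/9 = 12.4444
Numerator Σ_{t=1}^{8}(y_t−ȳ)(y_{t+1}−ȳ) = -102.0864
Denominator Σ(y_t−ȳ)² = 298.2222
r_1 = -102.0864 / 298.2222 = -0.342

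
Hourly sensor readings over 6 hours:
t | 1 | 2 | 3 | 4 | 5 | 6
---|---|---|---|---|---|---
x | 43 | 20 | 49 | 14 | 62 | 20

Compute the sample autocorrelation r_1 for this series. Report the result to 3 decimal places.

Mean x̄ = (43 + 20 + 49 + 14 + 62 + 20)/6 = 34.6667
Numerator Σ_{t=1}^{5}(x_t−x̄)(x_{t+1}−x̄) = -1594.4444
Denominator Σ(x_t−x̄)² = 1879.3333
r_1 = -1594.4444 / 1879.3333 = -0.848

-0.848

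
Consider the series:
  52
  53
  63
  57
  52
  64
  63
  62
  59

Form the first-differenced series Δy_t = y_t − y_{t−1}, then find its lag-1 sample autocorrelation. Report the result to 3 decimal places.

-0.311

First differences Δy: 1, 10, -6, -5, 12, -1, -1, -3
Mean of differences = 0.8750
Numerator Σ(Δy_t−Δȳ)(Δy_{t+1}−Δȳ) = -96.6406
Denominator Σ(Δy_t−Δȳ)² = 310.8750
r_1(Δy) = -96.6406 / 310.8750 = -0.311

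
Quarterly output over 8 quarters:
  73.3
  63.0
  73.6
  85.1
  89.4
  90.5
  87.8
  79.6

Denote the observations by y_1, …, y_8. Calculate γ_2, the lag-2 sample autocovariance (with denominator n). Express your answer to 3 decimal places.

1.647

Mean ȳ = (73.3 + 63.0 + 73.6 + 85.1 + 89.4 + 90.5 + 87.8 + 79.6)/8 = 80.2875
Σ_{t=1}^{6}(y_t−ȳ)(y_{t+2}−ȳ) = 13.1772
γ_2 = 13.1772 / 8 = 1.647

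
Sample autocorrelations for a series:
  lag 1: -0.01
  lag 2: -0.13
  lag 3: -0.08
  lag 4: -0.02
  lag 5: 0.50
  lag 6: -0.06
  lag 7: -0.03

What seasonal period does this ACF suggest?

The largest autocorrelation is r_5 = 0.50; the remaining lags stay at or below -0.01.
The dominant spike at lag 5 indicates a seasonal period of 5.

5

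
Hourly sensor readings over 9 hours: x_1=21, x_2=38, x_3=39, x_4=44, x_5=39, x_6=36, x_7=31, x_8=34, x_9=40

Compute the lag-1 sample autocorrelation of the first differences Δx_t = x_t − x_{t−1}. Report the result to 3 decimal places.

0.091

First differences Δx: 17, 1, 5, -5, -3, -5, 3, 6
Mean of differences = 2.3750
Numerator Σ(Δx_t−Δx̄)(Δx_{t+1}−Δx̄) = 33.8594
Denominator Σ(Δx_t−Δx̄)² = 373.8750
r_1(Δx) = 33.8594 / 373.8750 = 0.091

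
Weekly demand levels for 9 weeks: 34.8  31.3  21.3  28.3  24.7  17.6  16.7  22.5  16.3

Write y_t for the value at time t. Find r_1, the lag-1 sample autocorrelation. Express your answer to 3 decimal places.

0.323

Mean ȳ = (34.8 + 31.3 + 21.3 + 28.3 + 24.7 + 17.6 + 16.7 + 22.5 + 16.3)/9 = 23.7222
Numerator Σ_{t=1}^{8}(y_t−ȳ)(y_{t+1}−ȳ) = 113.6373
Denominator Σ(y_t−ȳ)² = 351.2956
r_1 = 113.6373 / 351.2956 = 0.323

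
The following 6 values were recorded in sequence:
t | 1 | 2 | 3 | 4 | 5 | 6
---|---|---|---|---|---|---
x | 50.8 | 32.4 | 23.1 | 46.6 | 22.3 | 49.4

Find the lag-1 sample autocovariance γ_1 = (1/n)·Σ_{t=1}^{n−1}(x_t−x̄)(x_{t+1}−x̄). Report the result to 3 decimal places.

Mean x̄ = (50.8 + 32.4 + 23.1 + 46.6 + 22.3 + 49.4)/6 = 37.4333
Σ_{t=1}^{5}(x_t−x̄)(x_{t+1}−x̄) = -446.3411
γ_1 = -446.3411 / 6 = -74.390

-74.390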